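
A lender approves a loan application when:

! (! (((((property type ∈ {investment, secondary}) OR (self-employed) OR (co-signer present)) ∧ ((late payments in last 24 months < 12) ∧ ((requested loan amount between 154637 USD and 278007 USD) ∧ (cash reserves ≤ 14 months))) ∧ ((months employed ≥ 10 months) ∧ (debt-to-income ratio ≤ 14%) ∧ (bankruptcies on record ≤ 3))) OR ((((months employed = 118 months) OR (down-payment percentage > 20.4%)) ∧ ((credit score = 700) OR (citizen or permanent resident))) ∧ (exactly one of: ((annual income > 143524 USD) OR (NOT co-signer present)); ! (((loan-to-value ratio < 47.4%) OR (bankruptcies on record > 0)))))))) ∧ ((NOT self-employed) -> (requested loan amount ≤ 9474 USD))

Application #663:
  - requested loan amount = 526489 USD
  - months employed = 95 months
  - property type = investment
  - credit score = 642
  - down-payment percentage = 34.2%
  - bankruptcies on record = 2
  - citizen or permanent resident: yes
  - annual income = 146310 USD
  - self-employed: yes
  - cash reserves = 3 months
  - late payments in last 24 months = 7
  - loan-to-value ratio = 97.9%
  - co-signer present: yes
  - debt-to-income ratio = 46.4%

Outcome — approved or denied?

Atomic conditions:
  property type ∈ {investment, secondary}: investment is in the set → true
  self-employed: yes → true
  co-signer present: yes → true
  late payments in last 24 months < 12: 7 < 12 is true
  requested loan amount between 154637 USD and 278007 USD: 526489 in [154637, 278007] is false
  cash reserves ≤ 14 months: 3 ≤ 14 is true
  months employed ≥ 10 months: 95 ≥ 10 is true
  debt-to-income ratio ≤ 14%: 46.4 ≤ 14 is false
  bankruptcies on record ≤ 3: 2 ≤ 3 is true
  months employed = 118 months: 95 == 118 is false
  down-payment percentage > 20.4%: 34.2 > 20.4 is true
  credit score = 700: 642 == 700 is false
  citizen or permanent resident: yes → true
  annual income > 143524 USD: 146310 > 143524 is true
  NOT co-signer present: yes → false
  loan-to-value ratio < 47.4%: 97.9 < 47.4 is false
  bankruptcies on record > 0: 2 > 0 is true
  NOT self-employed: yes → false
  requested loan amount ≤ 9474 USD: 526489 ≤ 9474 is false
Combine:
[1.1.1.1.1] true OR true OR true = true
[1.1.1.1.2.2] false AND true = false
[1.1.1.1.2] true AND false = false
[1.1.1.1.3] true AND false AND true = false
[1.1.1.1] true AND false AND false = false
[1.1.1.2.1.1] false OR true = true
[1.1.1.2.1.2] false OR true = true
[1.1.1.2.1] true AND true = true
[1.1.1.2.2.1] true OR false = true
[1.1.1.2.2.2.1] false OR true = true
[1.1.1.2.2.2] NOT true = false
[1.1.1.2.2] exactly-one(true, false) = true
[1.1.1.2] true AND true = true
[1.1.1] false OR true = true
[1.1] NOT true = false
[1] NOT false = true
[2] false → false (antecedent false ⇒ implication holds) = true
[root] true AND true = true
Overall: true → approved

Approved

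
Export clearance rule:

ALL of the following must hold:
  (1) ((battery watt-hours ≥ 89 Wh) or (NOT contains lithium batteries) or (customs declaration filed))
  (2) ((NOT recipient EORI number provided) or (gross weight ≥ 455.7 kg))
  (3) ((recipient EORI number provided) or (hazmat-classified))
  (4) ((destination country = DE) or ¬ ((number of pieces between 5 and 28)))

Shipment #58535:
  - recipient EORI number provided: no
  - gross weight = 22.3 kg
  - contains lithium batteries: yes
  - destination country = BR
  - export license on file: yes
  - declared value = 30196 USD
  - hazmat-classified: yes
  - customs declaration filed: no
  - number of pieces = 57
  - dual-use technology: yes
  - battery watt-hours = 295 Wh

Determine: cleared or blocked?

Atomic conditions:
  battery watt-hours ≥ 89 Wh: 295 ≥ 89 is true
  NOT contains lithium batteries: yes → false
  customs declaration filed: no → false
  NOT recipient EORI number provided: no → true
  gross weight ≥ 455.7 kg: 22.3 ≥ 455.7 is false
  recipient EORI number provided: no → false
  hazmat-classified: yes → true
  destination country = DE: BR == DE is false
  number of pieces between 5 and 28: 57 in [5, 28] is false
Combine:
[1] true OR false OR false = true
[2] true OR false = true
[3] false OR true = true
[4.2] NOT false = true
[4] false OR true = true
[root] true AND true AND true AND true = true
Overall: true → cleared

Cleared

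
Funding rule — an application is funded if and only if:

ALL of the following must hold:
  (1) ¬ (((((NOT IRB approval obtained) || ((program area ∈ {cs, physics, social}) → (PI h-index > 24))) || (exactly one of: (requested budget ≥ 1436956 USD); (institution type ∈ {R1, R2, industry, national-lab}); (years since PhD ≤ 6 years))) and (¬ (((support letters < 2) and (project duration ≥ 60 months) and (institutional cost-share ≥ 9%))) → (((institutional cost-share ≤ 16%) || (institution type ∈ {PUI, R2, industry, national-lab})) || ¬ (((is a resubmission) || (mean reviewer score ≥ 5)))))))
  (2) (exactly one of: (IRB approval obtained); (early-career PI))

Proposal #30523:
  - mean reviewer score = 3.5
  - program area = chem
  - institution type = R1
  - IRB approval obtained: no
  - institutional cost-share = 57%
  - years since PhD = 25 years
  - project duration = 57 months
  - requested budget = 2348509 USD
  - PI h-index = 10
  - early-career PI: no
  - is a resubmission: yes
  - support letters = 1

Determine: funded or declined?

Atomic conditions:
  NOT IRB approval obtained: no → true
  program area ∈ {cs, physics, social}: chem is not in the set → false
  PI h-index > 24: 10 > 24 is false
  requested budget ≥ 1436956 USD: 2348509 ≥ 1436956 is true
  institution type ∈ {R1, R2, industry, national-lab}: R1 is in the set → true
  years since PhD ≤ 6 years: 25 ≤ 6 is false
  support letters < 2: 1 < 2 is true
  project duration ≥ 60 months: 57 ≥ 60 is false
  institutional cost-share ≥ 9%: 57 ≥ 9 is true
  institutional cost-share ≤ 16%: 57 ≤ 16 is false
  institution type ∈ {PUI, R2, industry, national-lab}: R1 is not in the set → false
  is a resubmission: yes → true
  mean reviewer score ≥ 5: 3.5 ≥ 5 is false
  IRB approval obtained: no → false
  early-career PI: no → false
Combine:
[1.1.1.1.2] false → false (antecedent false ⇒ implication holds) = true
[1.1.1.1] true OR true = true
[1.1.1.2] exactly-one(true, true, false) = false
[1.1.1] true OR false = true
[1.1.2.1.1] true AND false AND true = false
[1.1.2.1] NOT false = true
[1.1.2.2.1] false OR false = false
[1.1.2.2.2.1] true OR false = true
[1.1.2.2.2] NOT true = false
[1.1.2.2] false OR false = false
[1.1.2] true → false = false
[1.1] true AND false = false
[1] NOT false = true
[2] exactly-one(false, false) = false
[root] true AND false = false
Overall: false → declined

Declined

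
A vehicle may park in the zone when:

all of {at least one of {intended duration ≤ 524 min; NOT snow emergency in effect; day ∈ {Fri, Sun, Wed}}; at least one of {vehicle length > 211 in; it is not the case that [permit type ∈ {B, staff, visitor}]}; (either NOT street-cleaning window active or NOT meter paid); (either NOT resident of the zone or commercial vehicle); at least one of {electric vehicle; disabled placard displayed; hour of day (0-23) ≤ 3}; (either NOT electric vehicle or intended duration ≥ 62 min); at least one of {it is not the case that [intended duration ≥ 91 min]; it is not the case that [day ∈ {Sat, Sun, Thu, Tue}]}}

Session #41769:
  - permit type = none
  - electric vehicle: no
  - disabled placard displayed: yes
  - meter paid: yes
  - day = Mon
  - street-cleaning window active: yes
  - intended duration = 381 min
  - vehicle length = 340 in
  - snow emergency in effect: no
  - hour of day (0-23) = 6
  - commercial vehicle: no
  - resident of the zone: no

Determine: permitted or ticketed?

Atomic conditions:
  intended duration ≤ 524 min: 381 ≤ 524 is true
  NOT snow emergency in effect: no → true
  day ∈ {Fri, Sun, Wed}: Mon is not in the set → false
  vehicle length > 211 in: 340 > 211 is true
  permit type ∈ {B, staff, visitor}: none is not in the set → false
  NOT street-cleaning window active: yes → false
  NOT meter paid: yes → false
  NOT resident of the zone: no → true
  commercial vehicle: no → false
  electric vehicle: no → false
  disabled placard displayed: yes → true
  hour of day (0-23) ≤ 3: 6 ≤ 3 is false
  NOT electric vehicle: no → true
  intended duration ≥ 62 min: 381 ≥ 62 is true
  intended duration ≥ 91 min: 381 ≥ 91 is true
  day ∈ {Sat, Sun, Thu, Tue}: Mon is not in the set → false
Combine:
[1] true OR true OR false = true
[2.2] NOT false = true
[2] true OR true = true
[3] false OR false = false
[4] true OR false = true
[5] false OR true OR false = true
[6] true OR true = true
[7.1] NOT true = false
[7.2] NOT false = true
[7] false OR true = true
[root] true AND true AND false AND true AND true AND true AND true = false
Overall: false → ticketed

Ticketed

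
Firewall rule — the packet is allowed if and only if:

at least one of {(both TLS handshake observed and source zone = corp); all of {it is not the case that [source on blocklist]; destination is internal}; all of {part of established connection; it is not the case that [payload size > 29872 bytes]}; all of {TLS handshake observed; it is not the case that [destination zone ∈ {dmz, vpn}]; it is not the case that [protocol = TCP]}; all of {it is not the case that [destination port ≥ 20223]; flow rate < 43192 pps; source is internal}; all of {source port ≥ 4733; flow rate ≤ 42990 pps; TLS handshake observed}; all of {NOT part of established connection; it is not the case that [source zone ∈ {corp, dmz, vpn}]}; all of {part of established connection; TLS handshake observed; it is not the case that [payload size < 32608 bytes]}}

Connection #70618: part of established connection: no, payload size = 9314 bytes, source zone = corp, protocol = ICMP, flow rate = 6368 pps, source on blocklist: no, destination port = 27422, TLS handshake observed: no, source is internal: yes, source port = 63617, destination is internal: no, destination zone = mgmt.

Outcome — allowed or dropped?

Atomic conditions:
  TLS handshake observed: no → false
  source zone = corp: corp == corp is true
  source on blocklist: no → false
  destination is internal: no → false
  part of established connection: no → false
  payload size > 29872 bytes: 9314 > 29872 is false
  destination zone ∈ {dmz, vpn}: mgmt is not in the set → false
  protocol = TCP: ICMP == TCP is false
  destination port ≥ 20223: 27422 ≥ 20223 is true
  flow rate < 43192 pps: 6368 < 43192 is true
  source is internal: yes → true
  source port ≥ 4733: 63617 ≥ 4733 is true
  flow rate ≤ 42990 pps: 6368 ≤ 42990 is true
  NOT part of established connection: no → true
  source zone ∈ {corp, dmz, vpn}: corp is in the set → true
  payload size < 32608 bytes: 9314 < 32608 is true
Combine:
[1] false AND true = false
[2.1] NOT false = true
[2] true AND false = false
[3.2] NOT false = true
[3] false AND true = false
[4.2] NOT false = true
[4.3] NOT false = true
[4] false AND true AND true = false
[5.1] NOT true = false
[5] false AND true AND true = false
[6] true AND true AND false = false
[7.2] NOT true = false
[7] true AND false = false
[8.3] NOT true = false
[8] false AND false AND false = false
[root] false OR false OR false OR false OR false OR false OR false OR false = false
Overall: false → dropped

Dropped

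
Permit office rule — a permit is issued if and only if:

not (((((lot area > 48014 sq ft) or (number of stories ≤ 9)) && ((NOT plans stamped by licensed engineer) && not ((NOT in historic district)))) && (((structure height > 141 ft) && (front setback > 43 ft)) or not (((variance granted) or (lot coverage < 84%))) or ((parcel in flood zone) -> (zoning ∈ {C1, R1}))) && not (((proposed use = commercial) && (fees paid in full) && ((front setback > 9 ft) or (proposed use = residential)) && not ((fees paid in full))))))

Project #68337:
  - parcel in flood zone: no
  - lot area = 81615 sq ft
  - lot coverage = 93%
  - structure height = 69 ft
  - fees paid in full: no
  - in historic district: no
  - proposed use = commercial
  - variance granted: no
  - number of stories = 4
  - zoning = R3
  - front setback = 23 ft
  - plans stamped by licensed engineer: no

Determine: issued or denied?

Atomic conditions:
  lot area > 48014 sq ft: 81615 > 48014 is true
  number of stories ≤ 9: 4 ≤ 9 is true
  NOT plans stamped by licensed engineer: no → true
  NOT in historic district: no → true
  structure height > 141 ft: 69 > 141 is false
  front setback > 43 ft: 23 > 43 is false
  variance granted: no → false
  lot coverage < 84%: 93 < 84 is false
  parcel in flood zone: no → false
  zoning ∈ {C1, R1}: R3 is not in the set → false
  proposed use = commercial: commercial == commercial is true
  fees paid in full: no → false
  front setback > 9 ft: 23 > 9 is true
  proposed use = residential: commercial == residential is false
Combine:
[1.1.1] true OR true = true
[1.1.2.2] NOT true = false
[1.1.2] true AND false = false
[1.1] true AND false = false
[1.2.1] false AND false = false
[1.2.2.1] false OR false = false
[1.2.2] NOT false = true
[1.2.3] false → false (antecedent false ⇒ implication holds) = true
[1.2] false OR true OR true = true
[1.3.1.3] true OR false = true
[1.3.1.4] NOT false = true
[1.3.1] true AND false AND true AND true = false
[1.3] NOT false = true
[1] false AND true AND true = false
[root] NOT false = true
Overall: true → issued

Issued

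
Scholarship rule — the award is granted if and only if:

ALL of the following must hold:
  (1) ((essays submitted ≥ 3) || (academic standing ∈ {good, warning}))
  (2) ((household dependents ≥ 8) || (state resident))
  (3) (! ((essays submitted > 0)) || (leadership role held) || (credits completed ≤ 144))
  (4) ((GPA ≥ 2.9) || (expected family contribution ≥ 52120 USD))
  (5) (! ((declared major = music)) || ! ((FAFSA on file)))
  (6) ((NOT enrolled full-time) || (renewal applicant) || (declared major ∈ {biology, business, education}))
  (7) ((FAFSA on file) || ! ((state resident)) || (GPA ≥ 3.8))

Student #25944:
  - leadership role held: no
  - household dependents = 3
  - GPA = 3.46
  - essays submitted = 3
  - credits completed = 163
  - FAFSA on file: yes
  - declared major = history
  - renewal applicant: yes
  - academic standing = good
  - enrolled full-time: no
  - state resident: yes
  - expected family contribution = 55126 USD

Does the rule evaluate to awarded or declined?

Declined

Atomic conditions:
  essays submitted ≥ 3: 3 ≥ 3 is true
  academic standing ∈ {good, warning}: good is in the set → true
  household dependents ≥ 8: 3 ≥ 8 is false
  state resident: yes → true
  essays submitted > 0: 3 > 0 is true
  leadership role held: no → false
  credits completed ≤ 144: 163 ≤ 144 is false
  GPA ≥ 2.9: 3.46 ≥ 2.9 is true
  expected family contribution ≥ 52120 USD: 55126 ≥ 52120 is true
  declared major = music: history == music is false
  FAFSA on file: yes → true
  NOT enrolled full-time: no → true
  renewal applicant: yes → true
  declared major ∈ {biology, business, education}: history is not in the set → false
  GPA ≥ 3.8: 3.46 ≥ 3.8 is false
Combine:
[1] true OR true = true
[2] false OR true = true
[3.1] NOT true = false
[3] false OR false OR false = false
[4] true OR true = true
[5.1] NOT false = true
[5.2] NOT true = false
[5] true OR false = true
[6] true OR true OR false = true
[7.2] NOT true = false
[7] true OR false OR false = true
[root] true AND true AND false AND true AND true AND true AND true = false
Overall: false → declined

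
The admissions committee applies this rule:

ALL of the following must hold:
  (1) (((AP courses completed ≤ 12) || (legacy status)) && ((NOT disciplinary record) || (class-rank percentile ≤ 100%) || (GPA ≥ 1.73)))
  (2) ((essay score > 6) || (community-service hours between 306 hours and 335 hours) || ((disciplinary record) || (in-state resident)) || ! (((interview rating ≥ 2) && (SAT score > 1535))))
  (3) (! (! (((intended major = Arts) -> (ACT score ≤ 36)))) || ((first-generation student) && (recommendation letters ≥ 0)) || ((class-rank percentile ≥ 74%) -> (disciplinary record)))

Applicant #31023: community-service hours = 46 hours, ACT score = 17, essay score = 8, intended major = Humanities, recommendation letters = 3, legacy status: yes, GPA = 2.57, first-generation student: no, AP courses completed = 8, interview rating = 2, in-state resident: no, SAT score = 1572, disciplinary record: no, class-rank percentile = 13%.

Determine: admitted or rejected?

Atomic conditions:
  AP courses completed ≤ 12: 8 ≤ 12 is true
  legacy status: yes → true
  NOT disciplinary record: no → true
  class-rank percentile ≤ 100%: 13 ≤ 100 is true
  GPA ≥ 1.73: 2.57 ≥ 1.73 is true
  essay score > 6: 8 > 6 is true
  community-service hours between 306 hours and 335 hours: 46 in [306, 335] is false
  disciplinary record: no → false
  in-state resident: no → false
  interview rating ≥ 2: 2 ≥ 2 is true
  SAT score > 1535: 1572 > 1535 is true
  intended major = Arts: Humanities == Arts is false
  ACT score ≤ 36: 17 ≤ 36 is true
  first-generation student: no → false
  recommendation letters ≥ 0: 3 ≥ 0 is true
  class-rank percentile ≥ 74%: 13 ≥ 74 is false
Combine:
[1.1] true OR true = true
[1.2] true OR true OR true = true
[1] true AND true = true
[2.3] false OR false = false
[2.4.1] true AND true = true
[2.4] NOT true = false
[2] true OR false OR false OR false = true
[3.1.1.1] false → true (antecedent false ⇒ implication holds) = true
[3.1.1] NOT true = false
[3.1] NOT false = true
[3.2] false AND true = false
[3.3] false → false (antecedent false ⇒ implication holds) = true
[3] true OR false OR true = true
[root] true AND true AND true = true
Overall: true → admitted

Admitted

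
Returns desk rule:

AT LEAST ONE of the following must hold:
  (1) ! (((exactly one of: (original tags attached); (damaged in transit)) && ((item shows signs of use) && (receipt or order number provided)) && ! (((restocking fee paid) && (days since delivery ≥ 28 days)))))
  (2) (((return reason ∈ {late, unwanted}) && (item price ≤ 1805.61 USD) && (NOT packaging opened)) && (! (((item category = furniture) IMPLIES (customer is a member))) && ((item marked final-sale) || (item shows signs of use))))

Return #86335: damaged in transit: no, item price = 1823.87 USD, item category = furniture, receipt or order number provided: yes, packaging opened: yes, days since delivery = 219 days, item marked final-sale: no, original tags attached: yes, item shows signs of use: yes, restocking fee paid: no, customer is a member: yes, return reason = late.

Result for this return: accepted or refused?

Refused

Atomic conditions:
  original tags attached: yes → true
  damaged in transit: no → false
  item shows signs of use: yes → true
  receipt or order number provided: yes → true
  restocking fee paid: no → false
  days since delivery ≥ 28 days: 219 ≥ 28 is true
  return reason ∈ {late, unwanted}: late is in the set → true
  item price ≤ 1805.61 USD: 1823.87 ≤ 1805.61 is false
  NOT packaging opened: yes → false
  item category = furniture: furniture == furniture is true
  customer is a member: yes → true
  item marked final-sale: no → false
Combine:
[1.1.1] exactly-one(true, false) = true
[1.1.2] true AND true = true
[1.1.3.1] false AND true = false
[1.1.3] NOT false = true
[1.1] true AND true AND true = true
[1] NOT true = false
[2.1] true AND false AND false = false
[2.2.1.1] true → true = true
[2.2.1] NOT true = false
[2.2.2] false OR true = true
[2.2] false AND true = false
[2] false AND false = false
[root] false OR false = false
Overall: false → refused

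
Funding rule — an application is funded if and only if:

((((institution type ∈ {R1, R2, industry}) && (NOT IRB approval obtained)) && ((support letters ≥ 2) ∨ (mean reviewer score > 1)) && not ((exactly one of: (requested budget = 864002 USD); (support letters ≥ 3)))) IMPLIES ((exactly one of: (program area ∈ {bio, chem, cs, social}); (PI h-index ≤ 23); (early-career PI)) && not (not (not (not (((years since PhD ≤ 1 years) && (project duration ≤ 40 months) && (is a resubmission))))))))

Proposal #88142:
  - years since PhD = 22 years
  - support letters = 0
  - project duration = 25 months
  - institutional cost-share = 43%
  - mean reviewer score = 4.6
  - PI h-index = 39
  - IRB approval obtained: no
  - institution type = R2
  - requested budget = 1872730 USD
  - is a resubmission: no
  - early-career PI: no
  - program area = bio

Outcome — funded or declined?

Atomic conditions:
  institution type ∈ {R1, R2, industry}: R2 is in the set → true
  NOT IRB approval obtained: no → true
  support letters ≥ 2: 0 ≥ 2 is false
  mean reviewer score > 1: 4.6 > 1 is true
  requested budget = 864002 USD: 1872730 == 864002 is false
  support letters ≥ 3: 0 ≥ 3 is false
  program area ∈ {bio, chem, cs, social}: bio is in the set → true
  PI h-index ≤ 23: 39 ≤ 23 is false
  early-career PI: no → false
  years since PhD ≤ 1 years: 22 ≤ 1 is false
  project duration ≤ 40 months: 25 ≤ 40 is true
  is a resubmission: no → false
Combine:
[1.1] true AND true = true
[1.2] false OR true = true
[1.3.1] exactly-one(false, false) = false
[1.3] NOT false = true
[1] true AND true AND true = true
[2.1] exactly-one(true, false, false) = true
[2.2.1.1.1.1] false AND true AND false = false
[2.2.1.1.1] NOT false = true
[2.2.1.1] NOT true = false
[2.2.1] NOT false = true
[2.2] NOT true = false
[2] true AND false = false
[root] true → false = false
Overall: false → declined

Declined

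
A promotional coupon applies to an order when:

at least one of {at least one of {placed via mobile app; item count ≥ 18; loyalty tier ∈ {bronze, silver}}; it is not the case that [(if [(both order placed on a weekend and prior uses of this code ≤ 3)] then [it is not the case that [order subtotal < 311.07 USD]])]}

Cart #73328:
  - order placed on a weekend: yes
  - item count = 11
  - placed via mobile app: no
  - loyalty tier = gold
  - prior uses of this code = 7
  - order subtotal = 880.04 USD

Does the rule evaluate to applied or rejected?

Rejected

Atomic conditions:
  placed via mobile app: no → false
  item count ≥ 18: 11 ≥ 18 is false
  loyalty tier ∈ {bronze, silver}: gold is not in the set → false
  order placed on a weekend: yes → true
  prior uses of this code ≤ 3: 7 ≤ 3 is false
  order subtotal < 311.07 USD: 880.04 < 311.07 is false
Combine:
[1] false OR false OR false = false
[2.1.1] true AND false = false
[2.1.2] NOT false = true
[2.1] false → true (antecedent false ⇒ implication holds) = true
[2] NOT true = false
[root] false OR false = false
Overall: false → rejected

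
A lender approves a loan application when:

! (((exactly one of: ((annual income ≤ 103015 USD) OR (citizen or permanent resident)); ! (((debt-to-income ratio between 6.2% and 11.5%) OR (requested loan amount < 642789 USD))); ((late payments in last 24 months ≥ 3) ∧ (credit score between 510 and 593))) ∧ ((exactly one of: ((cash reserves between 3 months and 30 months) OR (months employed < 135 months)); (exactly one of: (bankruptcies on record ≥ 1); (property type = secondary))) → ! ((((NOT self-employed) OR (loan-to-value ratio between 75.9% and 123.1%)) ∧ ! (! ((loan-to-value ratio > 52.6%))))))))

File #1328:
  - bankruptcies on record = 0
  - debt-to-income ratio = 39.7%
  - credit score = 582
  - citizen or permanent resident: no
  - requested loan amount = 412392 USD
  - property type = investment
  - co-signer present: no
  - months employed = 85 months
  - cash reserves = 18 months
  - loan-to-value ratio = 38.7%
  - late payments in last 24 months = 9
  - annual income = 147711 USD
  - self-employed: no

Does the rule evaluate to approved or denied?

Atomic conditions:
  annual income ≤ 103015 USD: 147711 ≤ 103015 is false
  citizen or permanent resident: no → false
  debt-to-income ratio between 6.2% and 11.5%: 39.7 in [6.2, 11.5] is false
  requested loan amount < 642789 USD: 412392 < 642789 is true
  late payments in last 24 months ≥ 3: 9 ≥ 3 is true
  credit score between 510 and 593: 582 in [510, 593] is true
  cash reserves between 3 months and 30 months: 18 in [3, 30] is true
  months employed < 135 months: 85 < 135 is true
  bankruptcies on record ≥ 1: 0 ≥ 1 is false
  property type = secondary: investment == secondary is false
  NOT self-employed: no → true
  loan-to-value ratio between 75.9% and 123.1%: 38.7 in [75.9, 123.1] is false
  loan-to-value ratio > 52.6%: 38.7 > 52.6 is false
Combine:
[1.1.1] false OR false = false
[1.1.2.1] false OR true = true
[1.1.2] NOT true = false
[1.1.3] true AND true = true
[1.1] exactly-one(false, false, true) = true
[1.2.1.1] true OR true = true
[1.2.1.2] exactly-one(false, false) = false
[1.2.1] exactly-one(true, false) = true
[1.2.2.1.1] true OR false = true
[1.2.2.1.2.1] NOT false = true
[1.2.2.1.2] NOT true = false
[1.2.2.1] true AND false = false
[1.2.2] NOT false = true
[1.2] true → true = true
[1] true AND true = true
[root] NOT true = false
Overall: false → denied

Denied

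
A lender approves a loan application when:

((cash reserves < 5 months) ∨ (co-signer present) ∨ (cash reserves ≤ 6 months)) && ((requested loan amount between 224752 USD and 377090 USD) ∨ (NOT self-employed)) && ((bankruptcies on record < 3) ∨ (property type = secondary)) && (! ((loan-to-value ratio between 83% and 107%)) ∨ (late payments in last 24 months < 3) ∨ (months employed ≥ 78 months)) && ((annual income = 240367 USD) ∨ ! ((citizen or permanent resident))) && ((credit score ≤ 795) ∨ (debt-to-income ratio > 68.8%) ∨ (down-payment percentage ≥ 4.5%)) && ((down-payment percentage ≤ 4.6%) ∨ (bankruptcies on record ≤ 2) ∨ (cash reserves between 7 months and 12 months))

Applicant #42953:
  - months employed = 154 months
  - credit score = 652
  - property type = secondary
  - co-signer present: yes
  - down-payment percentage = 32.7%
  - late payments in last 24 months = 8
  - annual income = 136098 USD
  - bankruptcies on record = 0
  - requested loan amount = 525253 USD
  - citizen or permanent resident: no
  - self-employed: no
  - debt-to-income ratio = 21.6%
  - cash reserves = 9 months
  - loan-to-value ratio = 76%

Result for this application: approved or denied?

Atomic conditions:
  cash reserves < 5 months: 9 < 5 is false
  co-signer present: yes → true
  cash reserves ≤ 6 months: 9 ≤ 6 is false
  requested loan amount between 224752 USD and 377090 USD: 525253 in [224752, 377090] is false
  NOT self-employed: no → true
  bankruptcies on record < 3: 0 < 3 is true
  property type = secondary: secondary == secondary is true
  loan-to-value ratio between 83% and 107%: 76 in [83, 107] is false
  late payments in last 24 months < 3: 8 < 3 is false
  months employed ≥ 78 months: 154 ≥ 78 is true
  annual income = 240367 USD: 136098 == 240367 is false
  citizen or permanent resident: no → false
  credit score ≤ 795: 652 ≤ 795 is true
  debt-to-income ratio > 68.8%: 21.6 > 68.8 is false
  down-payment percentage ≥ 4.5%: 32.7 ≥ 4.5 is true
  down-payment percentage ≤ 4.6%: 32.7 ≤ 4.6 is false
  bankruptcies on record ≤ 2: 0 ≤ 2 is true
  cash reserves between 7 months and 12 months: 9 in [7, 12] is true
Combine:
[1] false OR true OR false = true
[2] false OR true = true
[3] true OR true = true
[4.1] NOT false = true
[4] true OR false OR true = true
[5.2] NOT false = true
[5] false OR true = true
[6] true OR false OR true = true
[7] false OR true OR true = true
[root] true AND true AND true AND true AND true AND true AND true = true
Overall: true → approved

Approved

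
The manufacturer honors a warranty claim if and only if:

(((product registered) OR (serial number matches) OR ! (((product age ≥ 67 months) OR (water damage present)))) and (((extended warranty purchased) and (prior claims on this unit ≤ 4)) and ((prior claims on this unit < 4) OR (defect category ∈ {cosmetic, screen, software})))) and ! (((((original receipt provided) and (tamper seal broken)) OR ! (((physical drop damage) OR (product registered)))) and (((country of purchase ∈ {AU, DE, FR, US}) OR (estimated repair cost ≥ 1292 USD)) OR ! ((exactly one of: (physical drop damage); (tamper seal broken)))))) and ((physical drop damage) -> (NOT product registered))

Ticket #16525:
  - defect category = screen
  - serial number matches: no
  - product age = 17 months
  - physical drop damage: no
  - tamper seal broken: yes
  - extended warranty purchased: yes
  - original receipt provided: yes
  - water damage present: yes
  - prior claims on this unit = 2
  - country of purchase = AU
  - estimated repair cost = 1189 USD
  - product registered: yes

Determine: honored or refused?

Atomic conditions:
  product registered: yes → true
  serial number matches: no → false
  product age ≥ 67 months: 17 ≥ 67 is false
  water damage present: yes → true
  extended warranty purchased: yes → true
  prior claims on this unit ≤ 4: 2 ≤ 4 is true
  prior claims on this unit < 4: 2 < 4 is true
  defect category ∈ {cosmetic, screen, software}: screen is in the set → true
  original receipt provided: yes → true
  tamper seal broken: yes → true
  physical drop damage: no → false
  country of purchase ∈ {AU, DE, FR, US}: AU is in the set → true
  estimated repair cost ≥ 1292 USD: 1189 ≥ 1292 is false
  NOT product registered: yes → false
Combine:
[1.1.3.1] false OR true = true
[1.1.3] NOT true = false
[1.1] true OR false OR false = true
[1.2.1] true AND true = true
[1.2.2] true OR true = true
[1.2] true AND true = true
[1] true AND true = true
[2.1.1.1] true AND true = true
[2.1.1.2.1] false OR true = true
[2.1.1.2] NOT true = false
[2.1.1] true OR false = true
[2.1.2.1] true OR false = true
[2.1.2.2.1] exactly-one(false, true) = true
[2.1.2.2] NOT true = false
[2.1.2] true OR false = true
[2.1] true AND true = true
[2] NOT true = false
[3] false → false (antecedent false ⇒ implication holds) = true
[root] true AND false AND true = false
Overall: false → refused

Refused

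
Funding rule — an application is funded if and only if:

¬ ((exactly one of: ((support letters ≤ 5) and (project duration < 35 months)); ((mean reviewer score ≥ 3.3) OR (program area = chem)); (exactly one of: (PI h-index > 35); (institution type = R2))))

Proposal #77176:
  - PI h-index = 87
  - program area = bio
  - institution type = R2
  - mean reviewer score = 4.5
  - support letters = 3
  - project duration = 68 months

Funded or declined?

Declined

Atomic conditions:
  support letters ≤ 5: 3 ≤ 5 is true
  project duration < 35 months: 68 < 35 is false
  mean reviewer score ≥ 3.3: 4.5 ≥ 3.3 is true
  program area = chem: bio == chem is false
  PI h-index > 35: 87 > 35 is true
  institution type = R2: R2 == R2 is true
Combine:
[1.1] true AND false = false
[1.2] true OR false = true
[1.3] exactly-one(true, true) = false
[1] exactly-one(false, true, false) = true
[root] NOT true = false
Overall: false → declined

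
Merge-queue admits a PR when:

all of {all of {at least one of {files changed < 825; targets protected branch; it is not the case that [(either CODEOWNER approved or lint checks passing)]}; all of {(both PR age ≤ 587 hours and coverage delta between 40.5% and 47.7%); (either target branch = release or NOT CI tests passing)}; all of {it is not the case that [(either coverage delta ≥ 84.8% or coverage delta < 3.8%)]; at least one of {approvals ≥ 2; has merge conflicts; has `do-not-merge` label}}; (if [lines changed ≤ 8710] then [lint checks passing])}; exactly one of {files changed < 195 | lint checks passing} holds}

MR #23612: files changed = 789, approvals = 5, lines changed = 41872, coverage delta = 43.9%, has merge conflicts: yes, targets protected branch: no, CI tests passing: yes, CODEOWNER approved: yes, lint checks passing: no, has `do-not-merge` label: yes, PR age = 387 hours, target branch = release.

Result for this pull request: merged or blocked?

Atomic conditions:
  files changed < 825: 789 < 825 is true
  targets protected branch: no → false
  CODEOWNER approved: yes → true
  lint checks passing: no → false
  PR age ≤ 587 hours: 387 ≤ 587 is true
  coverage delta between 40.5% and 47.7%: 43.9 in [40.5, 47.7] is true
  target branch = release: release == release is true
  NOT CI tests passing: yes → false
  coverage delta ≥ 84.8%: 43.9 ≥ 84.8 is false
  coverage delta < 3.8%: 43.9 < 3.8 is false
  approvals ≥ 2: 5 ≥ 2 is true
  has merge conflicts: yes → true
  has `do-not-merge` label: yes → true
  lines changed ≤ 8710: 41872 ≤ 8710 is false
  files changed < 195: 789 < 195 is false
Combine:
[1.1.3.1] true OR false = true
[1.1.3] NOT true = false
[1.1] true OR false OR false = true
[1.2.1] true AND true = true
[1.2.2] true OR false = true
[1.2] true AND true = true
[1.3.1.1] false OR false = false
[1.3.1] NOT false = true
[1.3.2] true OR true OR true = true
[1.3] true AND true = true
[1.4] false → false (antecedent false ⇒ implication holds) = true
[1] true AND true AND true AND true = true
[2] exactly-one(false, false) = false
[root] true AND false = false
Overall: false → blocked

Blocked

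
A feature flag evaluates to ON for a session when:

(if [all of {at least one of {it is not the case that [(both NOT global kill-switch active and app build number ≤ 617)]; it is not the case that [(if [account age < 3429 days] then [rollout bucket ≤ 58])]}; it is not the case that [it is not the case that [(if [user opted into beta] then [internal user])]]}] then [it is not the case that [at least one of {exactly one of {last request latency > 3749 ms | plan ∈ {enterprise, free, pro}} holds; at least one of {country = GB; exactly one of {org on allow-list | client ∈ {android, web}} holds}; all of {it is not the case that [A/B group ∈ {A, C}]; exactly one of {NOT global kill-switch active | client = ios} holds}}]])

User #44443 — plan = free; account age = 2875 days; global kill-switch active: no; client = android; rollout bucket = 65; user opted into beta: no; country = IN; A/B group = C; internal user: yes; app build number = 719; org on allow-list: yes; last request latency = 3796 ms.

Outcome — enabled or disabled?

Enabled

Atomic conditions:
  NOT global kill-switch active: no → true
  app build number ≤ 617: 719 ≤ 617 is false
  account age < 3429 days: 2875 < 3429 is true
  rollout bucket ≤ 58: 65 ≤ 58 is false
  user opted into beta: no → false
  internal user: yes → true
  last request latency > 3749 ms: 3796 > 3749 is true
  plan ∈ {enterprise, free, pro}: free is in the set → true
  country = GB: IN == GB is false
  org on allow-list: yes → true
  client ∈ {android, web}: android is in the set → true
  A/B group ∈ {A, C}: C is in the set → true
  client = ios: android == ios is false
Combine:
[1.1.1.1] true AND false = false
[1.1.1] NOT false = true
[1.1.2.1] true → false = false
[1.1.2] NOT false = true
[1.1] true OR true = true
[1.2.1.1] false → true (antecedent false ⇒ implication holds) = true
[1.2.1] NOT true = false
[1.2] NOT false = true
[1] true AND true = true
[2.1.1] exactly-one(true, true) = false
[2.1.2.2] exactly-one(true, true) = false
[2.1.2] false OR false = false
[2.1.3.1] NOT true = false
[2.1.3.2] exactly-one(true, false) = true
[2.1.3] false AND true = false
[2.1] false OR false OR false = false
[2] NOT false = true
[root] true → true = true
Overall: true → enabled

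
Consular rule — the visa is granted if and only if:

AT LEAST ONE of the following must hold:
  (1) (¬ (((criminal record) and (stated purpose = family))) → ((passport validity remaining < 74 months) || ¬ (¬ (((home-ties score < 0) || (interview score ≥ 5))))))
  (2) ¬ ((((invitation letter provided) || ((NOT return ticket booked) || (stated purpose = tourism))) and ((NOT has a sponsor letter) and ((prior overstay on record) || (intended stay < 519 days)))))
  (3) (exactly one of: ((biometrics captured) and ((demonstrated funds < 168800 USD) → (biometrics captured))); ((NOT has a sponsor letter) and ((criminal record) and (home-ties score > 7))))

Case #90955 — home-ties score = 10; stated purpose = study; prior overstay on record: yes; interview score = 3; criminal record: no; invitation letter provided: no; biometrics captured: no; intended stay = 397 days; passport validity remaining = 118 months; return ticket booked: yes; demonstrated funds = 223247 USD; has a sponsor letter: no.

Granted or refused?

Granted

Atomic conditions:
  criminal record: no → false
  stated purpose = family: study == family is false
  passport validity remaining < 74 months: 118 < 74 is false
  home-ties score < 0: 10 < 0 is false
  interview score ≥ 5: 3 ≥ 5 is false
  invitation letter provided: no → false
  NOT return ticket booked: yes → false
  stated purpose = tourism: study == tourism is false
  NOT has a sponsor letter: no → true
  prior overstay on record: yes → true
  intended stay < 519 days: 397 < 519 is true
  biometrics captured: no → false
  demonstrated funds < 168800 USD: 223247 < 168800 is false
  home-ties score > 7: 10 > 7 is true
Combine:
[1.1.1] false AND false = false
[1.1] NOT false = true
[1.2.2.1.1] false OR false = false
[1.2.2.1] NOT false = true
[1.2.2] NOT true = false
[1.2] false OR false = false
[1] true → false = false
[2.1.1.2] false OR false = false
[2.1.1] false OR false = false
[2.1.2.2] true OR true = true
[2.1.2] true AND true = true
[2.1] false AND true = false
[2] NOT false = true
[3.1.2] false → false (antecedent false ⇒ implication holds) = true
[3.1] false AND true = false
[3.2.2] false AND true = false
[3.2] true AND false = false
[3] exactly-one(false, false) = false
[root] false OR true OR false = true
Overall: true → granted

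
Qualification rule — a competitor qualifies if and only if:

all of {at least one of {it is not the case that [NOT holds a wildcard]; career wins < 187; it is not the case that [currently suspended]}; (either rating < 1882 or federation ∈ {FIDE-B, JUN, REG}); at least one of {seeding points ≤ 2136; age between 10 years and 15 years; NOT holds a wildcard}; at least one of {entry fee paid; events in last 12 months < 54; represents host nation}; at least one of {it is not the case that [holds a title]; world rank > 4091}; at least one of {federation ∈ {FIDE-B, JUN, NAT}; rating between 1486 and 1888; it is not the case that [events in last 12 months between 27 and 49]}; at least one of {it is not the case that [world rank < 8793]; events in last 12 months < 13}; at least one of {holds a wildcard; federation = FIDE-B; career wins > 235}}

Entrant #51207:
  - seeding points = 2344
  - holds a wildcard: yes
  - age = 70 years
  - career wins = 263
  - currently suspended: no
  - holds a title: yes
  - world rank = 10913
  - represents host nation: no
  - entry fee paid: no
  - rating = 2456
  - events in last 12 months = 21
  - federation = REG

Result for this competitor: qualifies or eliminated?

Eliminated

Atomic conditions:
  NOT holds a wildcard: yes → false
  career wins < 187: 263 < 187 is false
  currently suspended: no → false
  rating < 1882: 2456 < 1882 is false
  federation ∈ {FIDE-B, JUN, REG}: REG is in the set → true
  seeding points ≤ 2136: 2344 ≤ 2136 is false
  age between 10 years and 15 years: 70 in [10, 15] is false
  entry fee paid: no → false
  events in last 12 months < 54: 21 < 54 is true
  represents host nation: no → false
  holds a title: yes → true
  world rank > 4091: 10913 > 4091 is true
  federation ∈ {FIDE-B, JUN, NAT}: REG is not in the set → false
  rating between 1486 and 1888: 2456 in [1486, 1888] is false
  events in last 12 months between 27 and 49: 21 in [27, 49] is false
  world rank < 8793: 10913 < 8793 is false
  events in last 12 months < 13: 21 < 13 is false
  holds a wildcard: yes → true
  federation = FIDE-B: REG == FIDE-B is false
  career wins > 235: 263 > 235 is true
Combine:
[1.1] NOT false = true
[1.3] NOT false = true
[1] true OR false OR true = true
[2] false OR true = true
[3] false OR false OR false = false
[4] false OR true OR false = true
[5.1] NOT true = false
[5] false OR true = true
[6.3] NOT false = true
[6] false OR false OR true = true
[7.1] NOT false = true
[7] true OR false = true
[8] true OR false OR true = true
[root] true AND true AND false AND true AND true AND true AND true AND true = false
Overall: false → eliminated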